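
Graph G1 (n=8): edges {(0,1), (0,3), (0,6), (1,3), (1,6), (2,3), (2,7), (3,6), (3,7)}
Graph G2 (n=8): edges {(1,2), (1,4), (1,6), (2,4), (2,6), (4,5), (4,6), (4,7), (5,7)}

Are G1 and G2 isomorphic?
Yes, isomorphic

The graphs are isomorphic.
One valid mapping φ: V(G1) → V(G2): 0→1, 1→6, 2→5, 3→4, 4→0, 5→3, 6→2, 7→7

Verify φ preserves adjacency — for each edge of G1, its image is an edge of G2:
  (0,1) → (φ(0),φ(1)) = (1,6) ∈ E(G2) ✓
  (0,3) → (φ(0),φ(3)) = (1,4) ∈ E(G2) ✓
  (0,6) → (φ(0),φ(6)) = (1,2) ∈ E(G2) ✓
  (1,3) → (φ(1),φ(3)) = (4,6) ∈ E(G2) ✓
  (1,6) → (φ(1),φ(6)) = (2,6) ∈ E(G2) ✓
  (2,3) → (φ(2),φ(3)) = (4,5) ∈ E(G2) ✓
  (2,7) → (φ(2),φ(7)) = (5,7) ∈ E(G2) ✓
  (3,6) → (φ(3),φ(6)) = (2,4) ∈ E(G2) ✓
  (3,7) → (φ(3),φ(7)) = (4,7) ∈ E(G2) ✓
All 9 edges of G1 map to edges of G2, and |E(G1)| = |E(G2)| = 9, so φ is a bijection on edges as well as vertices. Hence G1 ≅ G2.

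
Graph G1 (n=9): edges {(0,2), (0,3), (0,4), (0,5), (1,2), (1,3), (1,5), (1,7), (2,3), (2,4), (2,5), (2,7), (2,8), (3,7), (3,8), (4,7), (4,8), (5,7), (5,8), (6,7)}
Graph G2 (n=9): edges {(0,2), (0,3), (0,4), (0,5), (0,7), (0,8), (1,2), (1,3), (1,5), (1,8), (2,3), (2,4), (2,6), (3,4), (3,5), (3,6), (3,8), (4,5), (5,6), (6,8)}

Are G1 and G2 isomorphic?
Yes, isomorphic

The graphs are isomorphic.
One valid mapping φ: V(G1) → V(G2): 0→1, 1→4, 2→3, 3→5, 4→8, 5→2, 6→7, 7→0, 8→6

Verify φ preserves adjacency — for each edge of G1, its image is an edge of G2:
  (0,2) → (φ(0),φ(2)) = (1,3) ∈ E(G2) ✓
  (0,3) → (φ(0),φ(3)) = (1,5) ∈ E(G2) ✓
  (0,4) → (φ(0),φ(4)) = (1,8) ∈ E(G2) ✓
  (0,5) → (φ(0),φ(5)) = (1,2) ∈ E(G2) ✓
  (1,2) → (φ(1),φ(2)) = (3,4) ∈ E(G2) ✓
  (1,3) → (φ(1),φ(3)) = (4,5) ∈ E(G2) ✓
  (1,5) → (φ(1),φ(5)) = (2,4) ∈ E(G2) ✓
  (1,7) → (φ(1),φ(7)) = (0,4) ∈ E(G2) ✓
  (2,3) → (φ(2),φ(3)) = (3,5) ∈ E(G2) ✓
  (2,4) → (φ(2),φ(4)) = (3,8) ∈ E(G2) ✓
  (2,5) → (φ(2),φ(5)) = (2,3) ∈ E(G2) ✓
  (2,7) → (φ(2),φ(7)) = (0,3) ∈ E(G2) ✓
  (2,8) → (φ(2),φ(8)) = (3,6) ∈ E(G2) ✓
  (3,7) → (φ(3),φ(7)) = (0,5) ∈ E(G2) ✓
  (3,8) → (φ(3),φ(8)) = (5,6) ∈ E(G2) ✓
  (4,7) → (φ(4),φ(7)) = (0,8) ∈ E(G2) ✓
  (4,8) → (φ(4),φ(8)) = (6,8) ∈ E(G2) ✓
  (5,7) → (φ(5),φ(7)) = (0,2) ∈ E(G2) ✓
  (5,8) → (φ(5),φ(8)) = (2,6) ∈ E(G2) ✓
  (6,7) → (φ(6),φ(7)) = (0,7) ∈ E(G2) ✓
All 20 edges of G1 map to edges of G2, and |E(G1)| = |E(G2)| = 20, so φ is a bijection on edges as well as vertices. Hence G1 ≅ G2.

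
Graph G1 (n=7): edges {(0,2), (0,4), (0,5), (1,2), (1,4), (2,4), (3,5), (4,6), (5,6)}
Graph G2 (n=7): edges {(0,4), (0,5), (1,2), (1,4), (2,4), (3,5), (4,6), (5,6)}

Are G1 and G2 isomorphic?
No, not isomorphic

The graphs are NOT isomorphic.

Counting edges: G1 has 9 edge(s); G2 has 8 edge(s).
Edge count is an isomorphism invariant (a bijection on vertices induces a bijection on edges), so differing edge counts rule out isomorphism.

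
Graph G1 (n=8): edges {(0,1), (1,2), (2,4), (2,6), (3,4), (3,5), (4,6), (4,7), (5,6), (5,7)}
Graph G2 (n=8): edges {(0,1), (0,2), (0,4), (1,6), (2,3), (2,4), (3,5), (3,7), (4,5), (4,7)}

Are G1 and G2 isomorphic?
Yes, isomorphic

The graphs are isomorphic.
One valid mapping φ: V(G1) → V(G2): 0→6, 1→1, 2→0, 3→7, 4→4, 5→3, 6→2, 7→5

Verify φ preserves adjacency — for each edge of G1, its image is an edge of G2:
  (0,1) → (φ(0),φ(1)) = (1,6) ∈ E(G2) ✓
  (1,2) → (φ(1),φ(2)) = (0,1) ∈ E(G2) ✓
  (2,4) → (φ(2),φ(4)) = (0,4) ∈ E(G2) ✓
  (2,6) → (φ(2),φ(6)) = (0,2) ∈ E(G2) ✓
  (3,4) → (φ(3),φ(4)) = (4,7) ∈ E(G2) ✓
  (3,5) → (φ(3),φ(5)) = (3,7) ∈ E(G2) ✓
  (4,6) → (φ(4),φ(6)) = (2,4) ∈ E(G2) ✓
  (4,7) → (φ(4),φ(7)) = (4,5) ∈ E(G2) ✓
  (5,6) → (φ(5),φ(6)) = (2,3) ∈ E(G2) ✓
  (5,7) → (φ(5),φ(7)) = (3,5) ∈ E(G2) ✓
All 10 edges of G1 map to edges of G2, and |E(G1)| = |E(G2)| = 10, so φ is a bijection on edges as well as vertices. Hence G1 ≅ G2.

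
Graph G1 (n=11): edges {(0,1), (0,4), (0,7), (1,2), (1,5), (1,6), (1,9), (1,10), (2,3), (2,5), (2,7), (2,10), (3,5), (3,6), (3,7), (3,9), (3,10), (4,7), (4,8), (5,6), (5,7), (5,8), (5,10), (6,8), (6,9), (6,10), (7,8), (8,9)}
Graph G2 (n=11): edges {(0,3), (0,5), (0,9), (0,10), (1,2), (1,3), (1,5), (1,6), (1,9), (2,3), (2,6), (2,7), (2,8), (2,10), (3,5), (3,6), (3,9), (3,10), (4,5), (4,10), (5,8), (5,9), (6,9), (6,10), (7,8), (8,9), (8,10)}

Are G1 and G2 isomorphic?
No, not isomorphic

The graphs are NOT isomorphic.

Degrees in G1: deg(0)=3, deg(1)=6, deg(2)=5, deg(3)=6, deg(4)=3, deg(5)=7, deg(6)=6, deg(7)=6, deg(8)=5, deg(9)=4, deg(10)=5.
Sorted degree sequence of G1: [7, 6, 6, 6, 6, 5, 5, 5, 4, 3, 3].
Degrees in G2: deg(0)=4, deg(1)=5, deg(2)=6, deg(3)=7, deg(4)=2, deg(5)=6, deg(6)=5, deg(7)=2, deg(8)=5, deg(9)=6, deg(10)=6.
Sorted degree sequence of G2: [7, 6, 6, 6, 6, 5, 5, 5, 4, 2, 2].
The (sorted) degree sequence is an isomorphism invariant, so since G1 and G2 have different degree sequences they cannot be isomorphic.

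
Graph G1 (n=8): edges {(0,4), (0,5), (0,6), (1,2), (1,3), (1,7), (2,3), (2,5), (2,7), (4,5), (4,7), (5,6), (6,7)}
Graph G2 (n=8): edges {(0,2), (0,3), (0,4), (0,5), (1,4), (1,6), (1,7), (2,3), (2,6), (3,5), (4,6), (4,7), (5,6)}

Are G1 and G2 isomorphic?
Yes, isomorphic

The graphs are isomorphic.
One valid mapping φ: V(G1) → V(G2): 0→3, 1→1, 2→4, 3→7, 4→5, 5→0, 6→2, 7→6

Verify φ preserves adjacency — for each edge of G1, its image is an edge of G2:
  (0,4) → (φ(0),φ(4)) = (3,5) ∈ E(G2) ✓
  (0,5) → (φ(0),φ(5)) = (0,3) ∈ E(G2) ✓
  (0,6) → (φ(0),φ(6)) = (2,3) ∈ E(G2) ✓
  (1,2) → (φ(1),φ(2)) = (1,4) ∈ E(G2) ✓
  (1,3) → (φ(1),φ(3)) = (1,7) ∈ E(G2) ✓
  (1,7) → (φ(1),φ(7)) = (1,6) ∈ E(G2) ✓
  (2,3) → (φ(2),φ(3)) = (4,7) ∈ E(G2) ✓
  (2,5) → (φ(2),φ(5)) = (0,4) ∈ E(G2) ✓
  (2,7) → (φ(2),φ(7)) = (4,6) ∈ E(G2) ✓
  (4,5) → (φ(4),φ(5)) = (0,5) ∈ E(G2) ✓
  (4,7) → (φ(4),φ(7)) = (5,6) ∈ E(G2) ✓
  (5,6) → (φ(5),φ(6)) = (0,2) ∈ E(G2) ✓
  (6,7) → (φ(6),φ(7)) = (2,6) ∈ E(G2) ✓
All 13 edges of G1 map to edges of G2, and |E(G1)| = |E(G2)| = 13, so φ is a bijection on edges as well as vertices. Hence G1 ≅ G2.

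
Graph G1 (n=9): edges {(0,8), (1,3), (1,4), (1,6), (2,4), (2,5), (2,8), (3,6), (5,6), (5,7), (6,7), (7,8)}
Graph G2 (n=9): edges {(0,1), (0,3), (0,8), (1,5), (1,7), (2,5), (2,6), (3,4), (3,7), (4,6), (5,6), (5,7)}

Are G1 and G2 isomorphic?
Yes, isomorphic

The graphs are isomorphic.
One valid mapping φ: V(G1) → V(G2): 0→8, 1→6, 2→3, 3→2, 4→4, 5→7, 6→5, 7→1, 8→0

Verify φ preserves adjacency — for each edge of G1, its image is an edge of G2:
  (0,8) → (φ(0),φ(8)) = (0,8) ∈ E(G2) ✓
  (1,3) → (φ(1),φ(3)) = (2,6) ∈ E(G2) ✓
  (1,4) → (φ(1),φ(4)) = (4,6) ∈ E(G2) ✓
  (1,6) → (φ(1),φ(6)) = (5,6) ∈ E(G2) ✓
  (2,4) → (φ(2),φ(4)) = (3,4) ∈ E(G2) ✓
  (2,5) → (φ(2),φ(5)) = (3,7) ∈ E(G2) ✓
  (2,8) → (φ(2),φ(8)) = (0,3) ∈ E(G2) ✓
  (3,6) → (φ(3),φ(6)) = (2,5) ∈ E(G2) ✓
  (5,6) → (φ(5),φ(6)) = (5,7) ∈ E(G2) ✓
  (5,7) → (φ(5),φ(7)) = (1,7) ∈ E(G2) ✓
  (6,7) → (φ(6),φ(7)) = (1,5) ∈ E(G2) ✓
  (7,8) → (φ(7),φ(8)) = (0,1) ∈ E(G2) ✓
All 12 edges of G1 map to edges of G2, and |E(G1)| = |E(G2)| = 12, so φ is a bijection on edges as well as vertices. Hence G1 ≅ G2.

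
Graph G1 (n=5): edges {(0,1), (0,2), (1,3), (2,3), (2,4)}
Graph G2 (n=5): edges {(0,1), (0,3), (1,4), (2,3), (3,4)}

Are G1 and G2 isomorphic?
Yes, isomorphic

The graphs are isomorphic.
One valid mapping φ: V(G1) → V(G2): 0→0, 1→1, 2→3, 3→4, 4→2

Verify φ preserves adjacency — for each edge of G1, its image is an edge of G2:
  (0,1) → (φ(0),φ(1)) = (0,1) ∈ E(G2) ✓
  (0,2) → (φ(0),φ(2)) = (0,3) ∈ E(G2) ✓
  (1,3) → (φ(1),φ(3)) = (1,4) ∈ E(G2) ✓
  (2,3) → (φ(2),φ(3)) = (3,4) ∈ E(G2) ✓
  (2,4) → (φ(2),φ(4)) = (2,3) ∈ E(G2) ✓
All 5 edges of G1 map to edges of G2, and |E(G1)| = |E(G2)| = 5, so φ is a bijection on edges as well as vertices. Hence G1 ≅ G2.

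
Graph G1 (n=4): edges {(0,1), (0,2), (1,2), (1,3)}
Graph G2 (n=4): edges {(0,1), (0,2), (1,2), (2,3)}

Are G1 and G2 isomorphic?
Yes, isomorphic

The graphs are isomorphic.
One valid mapping φ: V(G1) → V(G2): 0→0, 1→2, 2→1, 3→3

Verify φ preserves adjacency — for each edge of G1, its image is an edge of G2:
  (0,1) → (φ(0),φ(1)) = (0,2) ∈ E(G2) ✓
  (0,2) → (φ(0),φ(2)) = (0,1) ∈ E(G2) ✓
  (1,2) → (φ(1),φ(2)) = (1,2) ∈ E(G2) ✓
  (1,3) → (φ(1),φ(3)) = (2,3) ∈ E(G2) ✓
All 4 edges of G1 map to edges of G2, and |E(G1)| = |E(G2)| = 4, so φ is a bijection on edges as well as vertices. Hence G1 ≅ G2.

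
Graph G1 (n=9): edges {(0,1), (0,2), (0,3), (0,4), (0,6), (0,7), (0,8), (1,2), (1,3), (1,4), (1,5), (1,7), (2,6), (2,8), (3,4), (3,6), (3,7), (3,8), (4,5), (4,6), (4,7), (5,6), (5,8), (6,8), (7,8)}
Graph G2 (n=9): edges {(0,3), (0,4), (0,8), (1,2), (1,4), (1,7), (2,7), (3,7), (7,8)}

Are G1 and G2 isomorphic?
No, not isomorphic

The graphs are NOT isomorphic.

Connected components of G1: 1 component(s) with vertex sets [[0, 1, 2, 3, 4, 5, 6, 7, 8]], sizes [9].
Connected components of G2: 3 component(s) with vertex sets [[5], [6], [0, 1, 2, 3, 4, 7, 8]], sizes [1, 1, 7].
The number of connected components (and the multiset of component sizes) is an isomorphism invariant — an isomorphism maps each component of G1 bijectively onto a component of G2. Since G1 has 1 component(s) and G2 has 3, they cannot be isomorphic.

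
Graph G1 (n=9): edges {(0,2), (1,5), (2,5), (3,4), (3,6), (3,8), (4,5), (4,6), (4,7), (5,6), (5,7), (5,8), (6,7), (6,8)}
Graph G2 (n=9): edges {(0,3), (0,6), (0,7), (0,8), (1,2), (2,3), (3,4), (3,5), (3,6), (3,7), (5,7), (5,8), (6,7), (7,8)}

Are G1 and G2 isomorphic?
Yes, isomorphic

The graphs are isomorphic.
One valid mapping φ: V(G1) → V(G2): 0→1, 1→4, 2→2, 3→8, 4→0, 5→3, 6→7, 7→6, 8→5

Verify φ preserves adjacency — for each edge of G1, its image is an edge of G2:
  (0,2) → (φ(0),φ(2)) = (1,2) ∈ E(G2) ✓
  (1,5) → (φ(1),φ(5)) = (3,4) ∈ E(G2) ✓
  (2,5) → (φ(2),φ(5)) = (2,3) ∈ E(G2) ✓
  (3,4) → (φ(3),φ(4)) = (0,8) ∈ E(G2) ✓
  (3,6) → (φ(3),φ(6)) = (7,8) ∈ E(G2) ✓
  (3,8) → (φ(3),φ(8)) = (5,8) ∈ E(G2) ✓
  (4,5) → (φ(4),φ(5)) = (0,3) ∈ E(G2) ✓
  (4,6) → (φ(4),φ(6)) = (0,7) ∈ E(G2) ✓
  (4,7) → (φ(4),φ(7)) = (0,6) ∈ E(G2) ✓
  (5,6) → (φ(5),φ(6)) = (3,7) ∈ E(G2) ✓
  (5,7) → (φ(5),φ(7)) = (3,6) ∈ E(G2) ✓
  (5,8) → (φ(5),φ(8)) = (3,5) ∈ E(G2) ✓
  (6,7) → (φ(6),φ(7)) = (6,7) ∈ E(G2) ✓
  (6,8) → (φ(6),φ(8)) = (5,7) ∈ E(G2) ✓
All 14 edges of G1 map to edges of G2, and |E(G1)| = |E(G2)| = 14, so φ is a bijection on edges as well as vertices. Hence G1 ≅ G2.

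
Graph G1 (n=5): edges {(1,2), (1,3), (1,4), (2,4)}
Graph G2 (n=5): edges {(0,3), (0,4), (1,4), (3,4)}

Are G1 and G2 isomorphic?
Yes, isomorphic

The graphs are isomorphic.
One valid mapping φ: V(G1) → V(G2): 0→2, 1→4, 2→3, 3→1, 4→0

Verify φ preserves adjacency — for each edge of G1, its image is an edge of G2:
  (1,2) → (φ(1),φ(2)) = (3,4) ∈ E(G2) ✓
  (1,3) → (φ(1),φ(3)) = (1,4) ∈ E(G2) ✓
  (1,4) → (φ(1),φ(4)) = (0,4) ∈ E(G2) ✓
  (2,4) → (φ(2),φ(4)) = (0,3) ∈ E(G2) ✓
All 4 edges of G1 map to edges of G2, and |E(G1)| = |E(G2)| = 4, so φ is a bijection on edges as well as vertices. Hence G1 ≅ G2.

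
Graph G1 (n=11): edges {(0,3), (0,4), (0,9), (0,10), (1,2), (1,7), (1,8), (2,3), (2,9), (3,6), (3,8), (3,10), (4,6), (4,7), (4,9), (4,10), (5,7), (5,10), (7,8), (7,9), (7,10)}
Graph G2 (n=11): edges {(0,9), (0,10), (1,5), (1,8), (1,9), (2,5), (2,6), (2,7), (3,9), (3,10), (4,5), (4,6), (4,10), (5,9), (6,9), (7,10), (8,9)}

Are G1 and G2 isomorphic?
No, not isomorphic

The graphs are NOT isomorphic.

Degrees in G1: deg(0)=4, deg(1)=3, deg(2)=3, deg(3)=5, deg(4)=5, deg(5)=2, deg(6)=2, deg(7)=6, deg(8)=3, deg(9)=4, deg(10)=5.
Sorted degree sequence of G1: [6, 5, 5, 5, 4, 4, 3, 3, 3, 2, 2].
Degrees in G2: deg(0)=2, deg(1)=3, deg(2)=3, deg(3)=2, deg(4)=3, deg(5)=4, deg(6)=3, deg(7)=2, deg(8)=2, deg(9)=6, deg(10)=4.
Sorted degree sequence of G2: [6, 4, 4, 3, 3, 3, 3, 2, 2, 2, 2].
The (sorted) degree sequence is an isomorphism invariant, so since G1 and G2 have different degree sequences they cannot be isomorphic.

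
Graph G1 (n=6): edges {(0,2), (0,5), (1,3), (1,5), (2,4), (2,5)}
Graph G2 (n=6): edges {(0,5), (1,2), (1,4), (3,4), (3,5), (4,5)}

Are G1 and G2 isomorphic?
Yes, isomorphic

The graphs are isomorphic.
One valid mapping φ: V(G1) → V(G2): 0→3, 1→1, 2→5, 3→2, 4→0, 5→4

Verify φ preserves adjacency — for each edge of G1, its image is an edge of G2:
  (0,2) → (φ(0),φ(2)) = (3,5) ∈ E(G2) ✓
  (0,5) → (φ(0),φ(5)) = (3,4) ∈ E(G2) ✓
  (1,3) → (φ(1),φ(3)) = (1,2) ∈ E(G2) ✓
  (1,5) → (φ(1),φ(5)) = (1,4) ∈ E(G2) ✓
  (2,4) → (φ(2),φ(4)) = (0,5) ∈ E(G2) ✓
  (2,5) → (φ(2),φ(5)) = (4,5) ∈ E(G2) ✓
All 6 edges of G1 map to edges of G2, and |E(G1)| = |E(G2)| = 6, so φ is a bijection on edges as well as vertices. Hence G1 ≅ G2.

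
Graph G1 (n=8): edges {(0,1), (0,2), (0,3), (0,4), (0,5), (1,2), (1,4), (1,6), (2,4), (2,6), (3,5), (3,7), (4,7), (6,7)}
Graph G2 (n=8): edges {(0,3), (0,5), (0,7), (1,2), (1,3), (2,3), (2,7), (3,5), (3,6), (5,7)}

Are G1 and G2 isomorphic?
No, not isomorphic

The graphs are NOT isomorphic.

Connected components of G1: 1 component(s) with vertex sets [[0, 1, 2, 3, 4, 5, 6, 7]], sizes [8].
Connected components of G2: 2 component(s) with vertex sets [[4], [0, 1, 2, 3, 5, 6, 7]], sizes [1, 7].
The number of connected components (and the multiset of component sizes) is an isomorphism invariant — an isomorphism maps each component of G1 bijectively onto a component of G2. Since G1 has 1 component(s) and G2 has 2, they cannot be isomorphic.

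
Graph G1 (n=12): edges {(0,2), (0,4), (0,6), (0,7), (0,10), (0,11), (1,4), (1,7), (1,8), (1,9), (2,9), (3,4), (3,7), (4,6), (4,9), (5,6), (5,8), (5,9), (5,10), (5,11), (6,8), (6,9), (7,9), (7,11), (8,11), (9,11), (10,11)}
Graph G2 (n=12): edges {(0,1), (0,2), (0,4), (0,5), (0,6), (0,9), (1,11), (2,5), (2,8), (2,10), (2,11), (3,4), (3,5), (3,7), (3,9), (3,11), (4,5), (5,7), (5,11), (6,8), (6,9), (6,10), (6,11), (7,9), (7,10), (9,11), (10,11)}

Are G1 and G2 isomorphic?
Yes, isomorphic

The graphs are isomorphic.
One valid mapping φ: V(G1) → V(G2): 0→0, 1→10, 2→1, 3→8, 4→6, 5→3, 6→9, 7→2, 8→7, 9→11, 10→4, 11→5

Verify φ preserves adjacency — for each edge of G1, its image is an edge of G2:
  (0,2) → (φ(0),φ(2)) = (0,1) ∈ E(G2) ✓
  (0,4) → (φ(0),φ(4)) = (0,6) ∈ E(G2) ✓
  (0,6) → (φ(0),φ(6)) = (0,9) ∈ E(G2) ✓
  (0,7) → (φ(0),φ(7)) = (0,2) ∈ E(G2) ✓
  (0,10) → (φ(0),φ(10)) = (0,4) ∈ E(G2) ✓
  (0,11) → (φ(0),φ(11)) = (0,5) ∈ E(G2) ✓
  (1,4) → (φ(1),φ(4)) = (6,10) ∈ E(G2) ✓
  (1,7) → (φ(1),φ(7)) = (2,10) ∈ E(G2) ✓
  (1,8) → (φ(1),φ(8)) = (7,10) ∈ E(G2) ✓
  (1,9) → (φ(1),φ(9)) = (10,11) ∈ E(G2) ✓
  (2,9) → (φ(2),φ(9)) = (1,11) ∈ E(G2) ✓
  (3,4) → (φ(3),φ(4)) = (6,8) ∈ E(G2) ✓
  (3,7) → (φ(3),φ(7)) = (2,8) ∈ E(G2) ✓
  (4,6) → (φ(4),φ(6)) = (6,9) ∈ E(G2) ✓
  (4,9) → (φ(4),φ(9)) = (6,11) ∈ E(G2) ✓
  (5,6) → (φ(5),φ(6)) = (3,9) ∈ E(G2) ✓
  (5,8) → (φ(5),φ(8)) = (3,7) ∈ E(G2) ✓
  (5,9) → (φ(5),φ(9)) = (3,11) ∈ E(G2) ✓
  (5,10) → (φ(5),φ(10)) = (3,4) ∈ E(G2) ✓
  (5,11) → (φ(5),φ(11)) = (3,5) ∈ E(G2) ✓
  (6,8) → (φ(6),φ(8)) = (7,9) ∈ E(G2) ✓
  (6,9) → (φ(6),φ(9)) = (9,11) ∈ E(G2) ✓
  (7,9) → (φ(7),φ(9)) = (2,11) ∈ E(G2) ✓
  (7,11) → (φ(7),φ(11)) = (2,5) ∈ E(G2) ✓
  (8,11) → (φ(8),φ(11)) = (5,7) ∈ E(G2) ✓
  (9,11) → (φ(9),φ(11)) = (5,11) ∈ E(G2) ✓
  (10,11) → (φ(10),φ(11)) = (4,5) ∈ E(G2) ✓
All 27 edges of G1 map to edges of G2, and |E(G1)| = |E(G2)| = 27, so φ is a bijection on edges as well as vertices. Hence G1 ≅ G2.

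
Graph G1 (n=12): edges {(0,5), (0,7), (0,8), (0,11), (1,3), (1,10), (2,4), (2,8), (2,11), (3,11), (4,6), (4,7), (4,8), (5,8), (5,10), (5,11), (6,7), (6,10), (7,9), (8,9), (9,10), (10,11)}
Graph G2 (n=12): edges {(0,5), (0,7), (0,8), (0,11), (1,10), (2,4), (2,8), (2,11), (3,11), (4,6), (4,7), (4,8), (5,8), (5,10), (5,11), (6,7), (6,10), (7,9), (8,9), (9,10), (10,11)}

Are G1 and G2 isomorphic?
No, not isomorphic

The graphs are NOT isomorphic.

Counting edges: G1 has 22 edge(s); G2 has 21 edge(s).
Edge count is an isomorphism invariant (a bijection on vertices induces a bijection on edges), so differing edge counts rule out isomorphism.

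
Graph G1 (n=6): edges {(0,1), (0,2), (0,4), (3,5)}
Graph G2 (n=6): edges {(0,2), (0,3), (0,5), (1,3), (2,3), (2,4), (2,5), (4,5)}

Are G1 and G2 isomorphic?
No, not isomorphic

The graphs are NOT isomorphic.

Connected components of G1: 2 component(s) with vertex sets [[3, 5], [0, 1, 2, 4]], sizes [2, 4].
Connected components of G2: 1 component(s) with vertex sets [[0, 1, 2, 3, 4, 5]], sizes [6].
The number of connected components (and the multiset of component sizes) is an isomorphism invariant — an isomorphism maps each component of G1 bijectively onto a component of G2. Since G1 has 2 component(s) and G2 has 1, they cannot be isomorphic.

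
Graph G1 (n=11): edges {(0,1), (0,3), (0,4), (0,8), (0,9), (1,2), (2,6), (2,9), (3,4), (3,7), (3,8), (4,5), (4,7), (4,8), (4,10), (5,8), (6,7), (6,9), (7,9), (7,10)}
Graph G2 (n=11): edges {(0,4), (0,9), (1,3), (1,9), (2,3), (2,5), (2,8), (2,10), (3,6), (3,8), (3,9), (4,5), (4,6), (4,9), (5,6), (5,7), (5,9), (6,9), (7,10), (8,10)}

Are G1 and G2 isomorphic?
Yes, isomorphic

The graphs are isomorphic.
One valid mapping φ: V(G1) → V(G2): 0→5, 1→7, 2→10, 3→6, 4→9, 5→0, 6→8, 7→3, 8→4, 9→2, 10→1

Verify φ preserves adjacency — for each edge of G1, its image is an edge of G2:
  (0,1) → (φ(0),φ(1)) = (5,7) ∈ E(G2) ✓
  (0,3) → (φ(0),φ(3)) = (5,6) ∈ E(G2) ✓
  (0,4) → (φ(0),φ(4)) = (5,9) ∈ E(G2) ✓
  (0,8) → (φ(0),φ(8)) = (4,5) ∈ E(G2) ✓
  (0,9) → (φ(0),φ(9)) = (2,5) ∈ E(G2) ✓
  (1,2) → (φ(1),φ(2)) = (7,10) ∈ E(G2) ✓
  (2,6) → (φ(2),φ(6)) = (8,10) ∈ E(G2) ✓
  (2,9) → (φ(2),φ(9)) = (2,10) ∈ E(G2) ✓
  (3,4) → (φ(3),φ(4)) = (6,9) ∈ E(G2) ✓
  (3,7) → (φ(3),φ(7)) = (3,6) ∈ E(G2) ✓
  (3,8) → (φ(3),φ(8)) = (4,6) ∈ E(G2) ✓
  (4,5) → (φ(4),φ(5)) = (0,9) ∈ E(G2) ✓
  (4,7) → (φ(4),φ(7)) = (3,9) ∈ E(G2) ✓
  (4,8) → (φ(4),φ(8)) = (4,9) ∈ E(G2) ✓
  (4,10) → (φ(4),φ(10)) = (1,9) ∈ E(G2) ✓
  (5,8) → (φ(5),φ(8)) = (0,4) ∈ E(G2) ✓
  (6,7) → (φ(6),φ(7)) = (3,8) ∈ E(G2) ✓
  (6,9) → (φ(6),φ(9)) = (2,8) ∈ E(G2) ✓
  (7,9) → (φ(7),φ(9)) = (2,3) ∈ E(G2) ✓
  (7,10) → (φ(7),φ(10)) = (1,3) ∈ E(G2) ✓
All 20 edges of G1 map to edges of G2, and |E(G1)| = |E(G2)| = 20, so φ is a bijection on edges as well as vertices. Hence G1 ≅ G2.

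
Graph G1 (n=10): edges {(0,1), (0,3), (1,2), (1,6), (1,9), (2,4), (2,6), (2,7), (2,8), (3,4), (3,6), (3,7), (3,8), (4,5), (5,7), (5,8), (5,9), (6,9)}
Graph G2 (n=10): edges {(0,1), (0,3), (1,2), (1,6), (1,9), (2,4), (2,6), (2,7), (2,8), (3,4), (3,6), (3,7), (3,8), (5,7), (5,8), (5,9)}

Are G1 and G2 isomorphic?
No, not isomorphic

The graphs are NOT isomorphic.

Counting edges: G1 has 18 edge(s); G2 has 16 edge(s).
Edge count is an isomorphism invariant (a bijection on vertices induces a bijection on edges), so differing edge counts rule out isomorphism.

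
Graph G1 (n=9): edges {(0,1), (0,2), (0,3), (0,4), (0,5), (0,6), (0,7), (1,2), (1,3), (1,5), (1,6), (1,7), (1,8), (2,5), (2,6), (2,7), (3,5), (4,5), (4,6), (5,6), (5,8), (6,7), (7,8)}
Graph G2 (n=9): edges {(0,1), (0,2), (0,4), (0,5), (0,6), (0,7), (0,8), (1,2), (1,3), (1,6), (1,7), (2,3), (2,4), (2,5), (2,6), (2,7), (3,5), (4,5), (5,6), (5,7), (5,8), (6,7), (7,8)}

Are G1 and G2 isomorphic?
Yes, isomorphic

The graphs are isomorphic.
One valid mapping φ: V(G1) → V(G2): 0→0, 1→2, 2→6, 3→4, 4→8, 5→5, 6→7, 7→1, 8→3

Verify φ preserves adjacency — for each edge of G1, its image is an edge of G2:
  (0,1) → (φ(0),φ(1)) = (0,2) ∈ E(G2) ✓
  (0,2) → (φ(0),φ(2)) = (0,6) ∈ E(G2) ✓
  (0,3) → (φ(0),φ(3)) = (0,4) ∈ E(G2) ✓
  (0,4) → (φ(0),φ(4)) = (0,8) ∈ E(G2) ✓
  (0,5) → (φ(0),φ(5)) = (0,5) ∈ E(G2) ✓
  (0,6) → (φ(0),φ(6)) = (0,7) ∈ E(G2) ✓
  (0,7) → (φ(0),φ(7)) = (0,1) ∈ E(G2) ✓
  (1,2) → (φ(1),φ(2)) = (2,6) ∈ E(G2) ✓
  (1,3) → (φ(1),φ(3)) = (2,4) ∈ E(G2) ✓
  (1,5) → (φ(1),φ(5)) = (2,5) ∈ E(G2) ✓
  (1,6) → (φ(1),φ(6)) = (2,7) ∈ E(G2) ✓
  (1,7) → (φ(1),φ(7)) = (1,2) ∈ E(G2) ✓
  (1,8) → (φ(1),φ(8)) = (2,3) ∈ E(G2) ✓
  (2,5) → (φ(2),φ(5)) = (5,6) ∈ E(G2) ✓
  (2,6) → (φ(2),φ(6)) = (6,7) ∈ E(G2) ✓
  (2,7) → (φ(2),φ(7)) = (1,6) ∈ E(G2) ✓
  (3,5) → (φ(3),φ(5)) = (4,5) ∈ E(G2) ✓
  (4,5) → (φ(4),φ(5)) = (5,8) ∈ E(G2) ✓
  (4,6) → (φ(4),φ(6)) = (7,8) ∈ E(G2) ✓
  (5,6) → (φ(5),φ(6)) = (5,7) ∈ E(G2) ✓
  (5,8) → (φ(5),φ(8)) = (3,5) ∈ E(G2) ✓
  (6,7) → (φ(6),φ(7)) = (1,7) ∈ E(G2) ✓
  (7,8) → (φ(7),φ(8)) = (1,3) ∈ E(G2) ✓
All 23 edges of G1 map to edges of G2, and |E(G1)| = |E(G2)| = 23, so φ is a bijection on edges as well as vertices. Hence G1 ≅ G2.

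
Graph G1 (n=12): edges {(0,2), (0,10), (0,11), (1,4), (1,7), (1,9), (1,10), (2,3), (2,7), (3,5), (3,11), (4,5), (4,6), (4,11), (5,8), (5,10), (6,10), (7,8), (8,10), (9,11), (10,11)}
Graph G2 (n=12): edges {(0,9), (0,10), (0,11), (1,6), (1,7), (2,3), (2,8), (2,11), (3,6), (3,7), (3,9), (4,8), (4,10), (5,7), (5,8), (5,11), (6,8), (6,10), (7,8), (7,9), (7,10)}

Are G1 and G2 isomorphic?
Yes, isomorphic

The graphs are isomorphic.
One valid mapping φ: V(G1) → V(G2): 0→5, 1→10, 2→11, 3→2, 4→6, 5→3, 6→1, 7→0, 8→9, 9→4, 10→7, 11→8

Verify φ preserves adjacency — for each edge of G1, its image is an edge of G2:
  (0,2) → (φ(0),φ(2)) = (5,11) ∈ E(G2) ✓
  (0,10) → (φ(0),φ(10)) = (5,7) ∈ E(G2) ✓
  (0,11) → (φ(0),φ(11)) = (5,8) ∈ E(G2) ✓
  (1,4) → (φ(1),φ(4)) = (6,10) ∈ E(G2) ✓
  (1,7) → (φ(1),φ(7)) = (0,10) ∈ E(G2) ✓
  (1,9) → (φ(1),φ(9)) = (4,10) ∈ E(G2) ✓
  (1,10) → (φ(1),φ(10)) = (7,10) ∈ E(G2) ✓
  (2,3) → (φ(2),φ(3)) = (2,11) ∈ E(G2) ✓
  (2,7) → (φ(2),φ(7)) = (0,11) ∈ E(G2) ✓
  (3,5) → (φ(3),φ(5)) = (2,3) ∈ E(G2) ✓
  (3,11) → (φ(3),φ(11)) = (2,8) ∈ E(G2) ✓
  (4,5) → (φ(4),φ(5)) = (3,6) ∈ E(G2) ✓
  (4,6) → (φ(4),φ(6)) = (1,6) ∈ E(G2) ✓
  (4,11) → (φ(4),φ(11)) = (6,8) ∈ E(G2) ✓
  (5,8) → (φ(5),φ(8)) = (3,9) ∈ E(G2) ✓
  (5,10) → (φ(5),φ(10)) = (3,7) ∈ E(G2) ✓
  (6,10) → (φ(6),φ(10)) = (1,7) ∈ E(G2) ✓
  (7,8) → (φ(7),φ(8)) = (0,9) ∈ E(G2) ✓
  (8,10) → (φ(8),φ(10)) = (7,9) ∈ E(G2) ✓
  (9,11) → (φ(9),φ(11)) = (4,8) ∈ E(G2) ✓
  (10,11) → (φ(10),φ(11)) = (7,8) ∈ E(G2) ✓
All 21 edges of G1 map to edges of G2, and |E(G1)| = |E(G2)| = 21, so φ is a bijection on edges as well as vertices. Hence G1 ≅ G2.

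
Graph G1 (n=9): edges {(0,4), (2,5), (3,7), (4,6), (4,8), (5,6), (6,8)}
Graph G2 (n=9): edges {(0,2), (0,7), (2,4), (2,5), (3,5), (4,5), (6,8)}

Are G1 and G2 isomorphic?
Yes, isomorphic

The graphs are isomorphic.
One valid mapping φ: V(G1) → V(G2): 0→3, 1→1, 2→7, 3→8, 4→5, 5→0, 6→2, 7→6, 8→4

Verify φ preserves adjacency — for each edge of G1, its image is an edge of G2:
  (0,4) → (φ(0),φ(4)) = (3,5) ∈ E(G2) ✓
  (2,5) → (φ(2),φ(5)) = (0,7) ∈ E(G2) ✓
  (3,7) → (φ(3),φ(7)) = (6,8) ∈ E(G2) ✓
  (4,6) → (φ(4),φ(6)) = (2,5) ∈ E(G2) ✓
  (4,8) → (φ(4),φ(8)) = (4,5) ∈ E(G2) ✓
  (5,6) → (φ(5),φ(6)) = (0,2) ∈ E(G2) ✓
  (6,8) → (φ(6),φ(8)) = (2,4) ∈ E(G2) ✓
All 7 edges of G1 map to edges of G2, and |E(G1)| = |E(G2)| = 7, so φ is a bijection on edges as well as vertices. Hence G1 ≅ G2.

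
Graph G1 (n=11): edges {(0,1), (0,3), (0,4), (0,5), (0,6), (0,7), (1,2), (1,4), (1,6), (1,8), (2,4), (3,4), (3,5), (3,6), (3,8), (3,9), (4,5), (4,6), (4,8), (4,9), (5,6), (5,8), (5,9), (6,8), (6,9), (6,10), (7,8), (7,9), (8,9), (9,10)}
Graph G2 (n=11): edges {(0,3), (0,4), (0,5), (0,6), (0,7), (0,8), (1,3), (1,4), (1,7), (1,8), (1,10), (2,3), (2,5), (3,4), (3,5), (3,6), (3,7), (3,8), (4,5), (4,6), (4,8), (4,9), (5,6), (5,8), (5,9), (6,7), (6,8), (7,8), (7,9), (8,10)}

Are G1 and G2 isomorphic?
Yes, isomorphic

The graphs are isomorphic.
One valid mapping φ: V(G1) → V(G2): 0→7, 1→1, 2→10, 3→6, 4→8, 5→0, 6→3, 7→9, 8→4, 9→5, 10→2

Verify φ preserves adjacency — for each edge of G1, its image is an edge of G2:
  (0,1) → (φ(0),φ(1)) = (1,7) ∈ E(G2) ✓
  (0,3) → (φ(0),φ(3)) = (6,7) ∈ E(G2) ✓
  (0,4) → (φ(0),φ(4)) = (7,8) ∈ E(G2) ✓
  (0,5) → (φ(0),φ(5)) = (0,7) ∈ E(G2) ✓
  (0,6) → (φ(0),φ(6)) = (3,7) ∈ E(G2) ✓
  (0,7) → (φ(0),φ(7)) = (7,9) ∈ E(G2) ✓
  (1,2) → (φ(1),φ(2)) = (1,10) ∈ E(G2) ✓
  (1,4) → (φ(1),φ(4)) = (1,8) ∈ E(G2) ✓
  (1,6) → (φ(1),φ(6)) = (1,3) ∈ E(G2) ✓
  (1,8) → (φ(1),φ(8)) = (1,4) ∈ E(G2) ✓
  (2,4) → (φ(2),φ(4)) = (8,10) ∈ E(G2) ✓
  (3,4) → (φ(3),φ(4)) = (6,8) ∈ E(G2) ✓
  (3,5) → (φ(3),φ(5)) = (0,6) ∈ E(G2) ✓
  (3,6) → (φ(3),φ(6)) = (3,6) ∈ E(G2) ✓
  (3,8) → (φ(3),φ(8)) = (4,6) ∈ E(G2) ✓
  (3,9) → (φ(3),φ(9)) = (5,6) ∈ E(G2) ✓
  (4,5) → (φ(4),φ(5)) = (0,8) ∈ E(G2) ✓
  (4,6) → (φ(4),φ(6)) = (3,8) ∈ E(G2) ✓
  (4,8) → (φ(4),φ(8)) = (4,8) ∈ E(G2) ✓
  (4,9) → (φ(4),φ(9)) = (5,8) ∈ E(G2) ✓
  (5,6) → (φ(5),φ(6)) = (0,3) ∈ E(G2) ✓
  (5,8) → (φ(5),φ(8)) = (0,4) ∈ E(G2) ✓
  (5,9) → (φ(5),φ(9)) = (0,5) ∈ E(G2) ✓
  (6,8) → (φ(6),φ(8)) = (3,4) ∈ E(G2) ✓
  (6,9) → (φ(6),φ(9)) = (3,5) ∈ E(G2) ✓
  (6,10) → (φ(6),φ(10)) = (2,3) ∈ E(G2) ✓
  (7,8) → (φ(7),φ(8)) = (4,9) ∈ E(G2) ✓
  (7,9) → (φ(7),φ(9)) = (5,9) ∈ E(G2) ✓
  (8,9) → (φ(8),φ(9)) = (4,5) ∈ E(G2) ✓
  (9,10) → (φ(9),φ(10)) = (2,5) ∈ E(G2) ✓
All 30 edges of G1 map to edges of G2, and |E(G1)| = |E(G2)| = 30, so φ is a bijection on edges as well as vertices. Hence G1 ≅ G2.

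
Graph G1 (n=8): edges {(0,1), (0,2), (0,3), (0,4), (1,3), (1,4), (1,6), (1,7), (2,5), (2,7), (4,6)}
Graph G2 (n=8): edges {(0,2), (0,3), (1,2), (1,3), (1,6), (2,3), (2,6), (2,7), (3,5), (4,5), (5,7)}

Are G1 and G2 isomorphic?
Yes, isomorphic

The graphs are isomorphic.
One valid mapping φ: V(G1) → V(G2): 0→3, 1→2, 2→5, 3→0, 4→1, 5→4, 6→6, 7→7

Verify φ preserves adjacency — for each edge of G1, its image is an edge of G2:
  (0,1) → (φ(0),φ(1)) = (2,3) ∈ E(G2) ✓
  (0,2) → (φ(0),φ(2)) = (3,5) ∈ E(G2) ✓
  (0,3) → (φ(0),φ(3)) = (0,3) ∈ E(G2) ✓
  (0,4) → (φ(0),φ(4)) = (1,3) ∈ E(G2) ✓
  (1,3) → (φ(1),φ(3)) = (0,2) ∈ E(G2) ✓
  (1,4) → (φ(1),φ(4)) = (1,2) ∈ E(G2) ✓
  (1,6) → (φ(1),φ(6)) = (2,6) ∈ E(G2) ✓
  (1,7) → (φ(1),φ(7)) = (2,7) ∈ E(G2) ✓
  (2,5) → (φ(2),φ(5)) = (4,5) ∈ E(G2) ✓
  (2,7) → (φ(2),φ(7)) = (5,7) ∈ E(G2) ✓
  (4,6) → (φ(4),φ(6)) = (1,6) ∈ E(G2) ✓
All 11 edges of G1 map to edges of G2, and |E(G1)| = |E(G2)| = 11, so φ is a bijection on edges as well as vertices. Hence G1 ≅ G2.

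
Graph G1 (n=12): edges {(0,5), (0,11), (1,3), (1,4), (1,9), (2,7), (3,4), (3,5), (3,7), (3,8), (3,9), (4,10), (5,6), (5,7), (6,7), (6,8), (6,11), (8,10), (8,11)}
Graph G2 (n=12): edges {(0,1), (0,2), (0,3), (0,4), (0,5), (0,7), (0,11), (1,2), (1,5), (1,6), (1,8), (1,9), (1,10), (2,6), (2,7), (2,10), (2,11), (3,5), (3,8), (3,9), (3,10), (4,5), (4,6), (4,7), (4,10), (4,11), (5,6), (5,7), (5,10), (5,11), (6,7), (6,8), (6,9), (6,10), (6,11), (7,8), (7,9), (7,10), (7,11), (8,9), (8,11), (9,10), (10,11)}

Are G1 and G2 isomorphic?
No, not isomorphic

The graphs are NOT isomorphic.

Counting triangles (3-cliques): G1 has 5, G2 has 57.
Triangle count is an isomorphism invariant, so differing triangle counts rule out isomorphism.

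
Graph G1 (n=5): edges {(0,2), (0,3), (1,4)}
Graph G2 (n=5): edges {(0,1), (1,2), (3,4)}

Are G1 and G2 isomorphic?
Yes, isomorphic

The graphs are isomorphic.
One valid mapping φ: V(G1) → V(G2): 0→1, 1→4, 2→0, 3→2, 4→3

Verify φ preserves adjacency — for each edge of G1, its image is an edge of G2:
  (0,2) → (φ(0),φ(2)) = (0,1) ∈ E(G2) ✓
  (0,3) → (φ(0),φ(3)) = (1,2) ∈ E(G2) ✓
  (1,4) → (φ(1),φ(4)) = (3,4) ∈ E(G2) ✓
All 3 edges of G1 map to edges of G2, and |E(G1)| = |E(G2)| = 3, so φ is a bijection on edges as well as vertices. Hence G1 ≅ G2.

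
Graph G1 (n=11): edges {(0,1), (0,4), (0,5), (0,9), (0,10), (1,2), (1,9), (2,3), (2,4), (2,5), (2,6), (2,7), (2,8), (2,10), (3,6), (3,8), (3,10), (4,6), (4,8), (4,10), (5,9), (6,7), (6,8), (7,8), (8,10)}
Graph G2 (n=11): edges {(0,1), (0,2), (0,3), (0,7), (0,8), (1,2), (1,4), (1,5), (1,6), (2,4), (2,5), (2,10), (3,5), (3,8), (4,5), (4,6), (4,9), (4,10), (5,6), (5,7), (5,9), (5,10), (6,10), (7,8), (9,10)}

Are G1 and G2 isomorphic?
Yes, isomorphic

The graphs are isomorphic.
One valid mapping φ: V(G1) → V(G2): 0→0, 1→3, 2→5, 3→6, 4→2, 5→7, 6→10, 7→9, 8→4, 9→8, 10→1

Verify φ preserves adjacency — for each edge of G1, its image is an edge of G2:
  (0,1) → (φ(0),φ(1)) = (0,3) ∈ E(G2) ✓
  (0,4) → (φ(0),φ(4)) = (0,2) ∈ E(G2) ✓
  (0,5) → (φ(0),φ(5)) = (0,7) ∈ E(G2) ✓
  (0,9) → (φ(0),φ(9)) = (0,8) ∈ E(G2) ✓
  (0,10) → (φ(0),φ(10)) = (0,1) ∈ E(G2) ✓
  (1,2) → (φ(1),φ(2)) = (3,5) ∈ E(G2) ✓
  (1,9) → (φ(1),φ(9)) = (3,8) ∈ E(G2) ✓
  (2,3) → (φ(2),φ(3)) = (5,6) ∈ E(G2) ✓
  (2,4) → (φ(2),φ(4)) = (2,5) ∈ E(G2) ✓
  (2,5) → (φ(2),φ(5)) = (5,7) ∈ E(G2) ✓
  (2,6) → (φ(2),φ(6)) = (5,10) ∈ E(G2) ✓
  (2,7) → (φ(2),φ(7)) = (5,9) ∈ E(G2) ✓
  (2,8) → (φ(2),φ(8)) = (4,5) ∈ E(G2) ✓
  (2,10) → (φ(2),φ(10)) = (1,5) ∈ E(G2) ✓
  (3,6) → (φ(3),φ(6)) = (6,10) ∈ E(G2) ✓
  (3,8) → (φ(3),φ(8)) = (4,6) ∈ E(G2) ✓
  (3,10) → (φ(3),φ(10)) = (1,6) ∈ E(G2) ✓
  (4,6) → (φ(4),φ(6)) = (2,10) ∈ E(G2) ✓
  (4,8) → (φ(4),φ(8)) = (2,4) ∈ E(G2) ✓
  (4,10) → (φ(4),φ(10)) = (1,2) ∈ E(G2) ✓
  (5,9) → (φ(5),φ(9)) = (7,8) ∈ E(G2) ✓
  (6,7) → (φ(6),φ(7)) = (9,10) ∈ E(G2) ✓
  (6,8) → (φ(6),φ(8)) = (4,10) ∈ E(G2) ✓
  (7,8) → (φ(7),φ(8)) = (4,9) ∈ E(G2) ✓
  (8,10) → (φ(8),φ(10)) = (1,4) ∈ E(G2) ✓
All 25 edges of G1 map to edges of G2, and |E(G1)| = |E(G2)| = 25, so φ is a bijection on edges as well as vertices. Hence G1 ≅ G2.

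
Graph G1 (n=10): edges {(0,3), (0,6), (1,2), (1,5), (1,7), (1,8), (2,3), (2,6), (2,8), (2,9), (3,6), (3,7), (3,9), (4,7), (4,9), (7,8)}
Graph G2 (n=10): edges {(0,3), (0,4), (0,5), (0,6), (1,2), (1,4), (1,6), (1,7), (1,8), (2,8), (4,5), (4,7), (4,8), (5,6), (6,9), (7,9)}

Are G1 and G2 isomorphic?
Yes, isomorphic

The graphs are isomorphic.
One valid mapping φ: V(G1) → V(G2): 0→2, 1→0, 2→4, 3→1, 4→9, 5→3, 6→8, 7→6, 8→5, 9→7

Verify φ preserves adjacency — for each edge of G1, its image is an edge of G2:
  (0,3) → (φ(0),φ(3)) = (1,2) ∈ E(G2) ✓
  (0,6) → (φ(0),φ(6)) = (2,8) ∈ E(G2) ✓
  (1,2) → (φ(1),φ(2)) = (0,4) ∈ E(G2) ✓
  (1,5) → (φ(1),φ(5)) = (0,3) ∈ E(G2) ✓
  (1,7) → (φ(1),φ(7)) = (0,6) ∈ E(G2) ✓
  (1,8) → (φ(1),φ(8)) = (0,5) ∈ E(G2) ✓
  (2,3) → (φ(2),φ(3)) = (1,4) ∈ E(G2) ✓
  (2,6) → (φ(2),φ(6)) = (4,8) ∈ E(G2) ✓
  (2,8) → (φ(2),φ(8)) = (4,5) ∈ E(G2) ✓
  (2,9) → (φ(2),φ(9)) = (4,7) ∈ E(G2) ✓
  (3,6) → (φ(3),φ(6)) = (1,8) ∈ E(G2) ✓
  (3,7) → (φ(3),φ(7)) = (1,6) ∈ E(G2) ✓
  (3,9) → (φ(3),φ(9)) = (1,7) ∈ E(G2) ✓
  (4,7) → (φ(4),φ(7)) = (6,9) ∈ E(G2) ✓
  (4,9) → (φ(4),φ(9)) = (7,9) ∈ E(G2) ✓
  (7,8) → (φ(7),φ(8)) = (5,6) ∈ E(G2) ✓
All 16 edges of G1 map to edges of G2, and |E(G1)| = |E(G2)| = 16, so φ is a bijection on edges as well as vertices. Hence G1 ≅ G2.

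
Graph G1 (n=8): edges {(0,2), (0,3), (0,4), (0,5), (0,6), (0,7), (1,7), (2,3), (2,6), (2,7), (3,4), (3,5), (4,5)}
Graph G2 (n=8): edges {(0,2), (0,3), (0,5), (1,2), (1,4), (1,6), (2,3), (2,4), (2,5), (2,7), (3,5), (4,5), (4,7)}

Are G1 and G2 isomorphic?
Yes, isomorphic

The graphs are isomorphic.
One valid mapping φ: V(G1) → V(G2): 0→2, 1→6, 2→4, 3→5, 4→3, 5→0, 6→7, 7→1

Verify φ preserves adjacency — for each edge of G1, its image is an edge of G2:
  (0,2) → (φ(0),φ(2)) = (2,4) ∈ E(G2) ✓
  (0,3) → (φ(0),φ(3)) = (2,5) ∈ E(G2) ✓
  (0,4) → (φ(0),φ(4)) = (2,3) ∈ E(G2) ✓
  (0,5) → (φ(0),φ(5)) = (0,2) ∈ E(G2) ✓
  (0,6) → (φ(0),φ(6)) = (2,7) ∈ E(G2) ✓
  (0,7) → (φ(0),φ(7)) = (1,2) ∈ E(G2) ✓
  (1,7) → (φ(1),φ(7)) = (1,6) ∈ E(G2) ✓
  (2,3) → (φ(2),φ(3)) = (4,5) ∈ E(G2) ✓
  (2,6) → (φ(2),φ(6)) = (4,7) ∈ E(G2) ✓
  (2,7) → (φ(2),φ(7)) = (1,4) ∈ E(G2) ✓
  (3,4) → (φ(3),φ(4)) = (3,5) ∈ E(G2) ✓
  (3,5) → (φ(3),φ(5)) = (0,5) ∈ E(G2) ✓
  (4,5) → (φ(4),φ(5)) = (0,3) ∈ E(G2) ✓
All 13 edges of G1 map to edges of G2, and |E(G1)| = |E(G2)| = 13, so φ is a bijection on edges as well as vertices. Hence G1 ≅ G2.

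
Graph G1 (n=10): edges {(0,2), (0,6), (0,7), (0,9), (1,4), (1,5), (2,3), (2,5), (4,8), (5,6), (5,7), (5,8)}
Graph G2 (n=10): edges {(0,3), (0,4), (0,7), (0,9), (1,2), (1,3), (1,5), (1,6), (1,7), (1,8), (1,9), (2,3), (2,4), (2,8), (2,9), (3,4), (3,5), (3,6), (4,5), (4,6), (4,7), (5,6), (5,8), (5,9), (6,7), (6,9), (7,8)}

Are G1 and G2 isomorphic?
No, not isomorphic

The graphs are NOT isomorphic.

Degrees in G1: deg(0)=4, deg(1)=2, deg(2)=3, deg(3)=1, deg(4)=2, deg(5)=5, deg(6)=2, deg(7)=2, deg(8)=2, deg(9)=1.
Sorted degree sequence of G1: [5, 4, 3, 2, 2, 2, 2, 2, 1, 1].
Degrees in G2: deg(0)=4, deg(1)=7, deg(2)=5, deg(3)=6, deg(4)=6, deg(5)=6, deg(6)=6, deg(7)=5, deg(8)=4, deg(9)=5.
Sorted degree sequence of G2: [7, 6, 6, 6, 6, 5, 5, 5, 4, 4].
The (sorted) degree sequence is an isomorphism invariant, so since G1 and G2 have different degree sequences they cannot be isomorphic.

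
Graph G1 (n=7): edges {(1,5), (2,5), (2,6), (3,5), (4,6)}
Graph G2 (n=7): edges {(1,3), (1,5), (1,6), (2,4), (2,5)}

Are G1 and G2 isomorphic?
Yes, isomorphic

The graphs are isomorphic.
One valid mapping φ: V(G1) → V(G2): 0→0, 1→3, 2→5, 3→6, 4→4, 5→1, 6→2

Verify φ preserves adjacency — for each edge of G1, its image is an edge of G2:
  (1,5) → (φ(1),φ(5)) = (1,3) ∈ E(G2) ✓
  (2,5) → (φ(2),φ(5)) = (1,5) ∈ E(G2) ✓
  (2,6) → (φ(2),φ(6)) = (2,5) ∈ E(G2) ✓
  (3,5) → (φ(3),φ(5)) = (1,6) ∈ E(G2) ✓
  (4,6) → (φ(4),φ(6)) = (2,4) ∈ E(G2) ✓
All 5 edges of G1 map to edges of G2, and |E(G1)| = |E(G2)| = 5, so φ is a bijection on edges as well as vertices. Hence G1 ≅ G2.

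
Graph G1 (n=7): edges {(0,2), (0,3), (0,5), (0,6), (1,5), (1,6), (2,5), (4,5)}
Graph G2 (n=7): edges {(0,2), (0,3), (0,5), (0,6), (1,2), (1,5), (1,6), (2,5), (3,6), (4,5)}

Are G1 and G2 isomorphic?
No, not isomorphic

The graphs are NOT isomorphic.

Counting edges: G1 has 8 edge(s); G2 has 10 edge(s).
Edge count is an isomorphism invariant (a bijection on vertices induces a bijection on edges), so differing edge counts rule out isomorphism.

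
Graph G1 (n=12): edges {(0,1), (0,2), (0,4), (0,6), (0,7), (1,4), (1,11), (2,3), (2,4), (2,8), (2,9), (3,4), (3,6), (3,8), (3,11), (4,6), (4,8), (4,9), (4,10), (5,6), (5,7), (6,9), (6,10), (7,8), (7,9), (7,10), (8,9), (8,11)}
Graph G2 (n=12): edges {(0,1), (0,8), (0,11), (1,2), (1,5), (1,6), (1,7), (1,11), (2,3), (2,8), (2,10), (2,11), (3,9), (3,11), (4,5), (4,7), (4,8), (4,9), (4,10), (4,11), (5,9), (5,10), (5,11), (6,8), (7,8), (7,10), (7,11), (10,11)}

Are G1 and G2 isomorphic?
Yes, isomorphic

The graphs are isomorphic.
One valid mapping φ: V(G1) → V(G2): 0→2, 1→3, 2→10, 3→5, 4→11, 5→6, 6→1, 7→8, 8→4, 9→7, 10→0, 11→9

Verify φ preserves adjacency — for each edge of G1, its image is an edge of G2:
  (0,1) → (φ(0),φ(1)) = (2,3) ∈ E(G2) ✓
  (0,2) → (φ(0),φ(2)) = (2,10) ∈ E(G2) ✓
  (0,4) → (φ(0),φ(4)) = (2,11) ∈ E(G2) ✓
  (0,6) → (φ(0),φ(6)) = (1,2) ∈ E(G2) ✓
  (0,7) → (φ(0),φ(7)) = (2,8) ∈ E(G2) ✓
  (1,4) → (φ(1),φ(4)) = (3,11) ∈ E(G2) ✓
  (1,11) → (φ(1),φ(11)) = (3,9) ∈ E(G2) ✓
  (2,3) → (φ(2),φ(3)) = (5,10) ∈ E(G2) ✓
  (2,4) → (φ(2),φ(4)) = (10,11) ∈ E(G2) ✓
  (2,8) → (φ(2),φ(8)) = (4,10) ∈ E(G2) ✓
  (2,9) → (φ(2),φ(9)) = (7,10) ∈ E(G2) ✓
  (3,4) → (φ(3),φ(4)) = (5,11) ∈ E(G2) ✓
  (3,6) → (φ(3),φ(6)) = (1,5) ∈ E(G2) ✓
  (3,8) → (φ(3),φ(8)) = (4,5) ∈ E(G2) ✓
  (3,11) → (φ(3),φ(11)) = (5,9) ∈ E(G2) ✓
  (4,6) → (φ(4),φ(6)) = (1,11) ∈ E(G2) ✓
  (4,8) → (φ(4),φ(8)) = (4,11) ∈ E(G2) ✓
  (4,9) → (φ(4),φ(9)) = (7,11) ∈ E(G2) ✓
  (4,10) → (φ(4),φ(10)) = (0,11) ∈ E(G2) ✓
  (5,6) → (φ(5),φ(6)) = (1,6) ∈ E(G2) ✓
  (5,7) → (φ(5),φ(7)) = (6,8) ∈ E(G2) ✓
  (6,9) → (φ(6),φ(9)) = (1,7) ∈ E(G2) ✓
  (6,10) → (φ(6),φ(10)) = (0,1) ∈ E(G2) ✓
  (7,8) → (φ(7),φ(8)) = (4,8) ∈ E(G2) ✓
  (7,9) → (φ(7),φ(9)) = (7,8) ∈ E(G2) ✓
  (7,10) → (φ(7),φ(10)) = (0,8) ∈ E(G2) ✓
  (8,9) → (φ(8),φ(9)) = (4,7) ∈ E(G2) ✓
  (8,11) → (φ(8),φ(11)) = (4,9) ∈ E(G2) ✓
All 28 edges of G1 map to edges of G2, and |E(G1)| = |E(G2)| = 28, so φ is a bijection on edges as well as vertices. Hence G1 ≅ G2.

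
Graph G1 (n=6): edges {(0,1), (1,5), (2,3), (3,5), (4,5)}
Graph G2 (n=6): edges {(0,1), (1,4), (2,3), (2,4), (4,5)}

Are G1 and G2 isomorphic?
Yes, isomorphic

The graphs are isomorphic.
One valid mapping φ: V(G1) → V(G2): 0→0, 1→1, 2→3, 3→2, 4→5, 5→4

Verify φ preserves adjacency — for each edge of G1, its image is an edge of G2:
  (0,1) → (φ(0),φ(1)) = (0,1) ∈ E(G2) ✓
  (1,5) → (φ(1),φ(5)) = (1,4) ∈ E(G2) ✓
  (2,3) → (φ(2),φ(3)) = (2,3) ∈ E(G2) ✓
  (3,5) → (φ(3),φ(5)) = (2,4) ∈ E(G2) ✓
  (4,5) → (φ(4),φ(5)) = (4,5) ∈ E(G2) ✓
All 5 edges of G1 map to edges of G2, and |E(G1)| = |E(G2)| = 5, so φ is a bijection on edges as well as vertices. Hence G1 ≅ G2.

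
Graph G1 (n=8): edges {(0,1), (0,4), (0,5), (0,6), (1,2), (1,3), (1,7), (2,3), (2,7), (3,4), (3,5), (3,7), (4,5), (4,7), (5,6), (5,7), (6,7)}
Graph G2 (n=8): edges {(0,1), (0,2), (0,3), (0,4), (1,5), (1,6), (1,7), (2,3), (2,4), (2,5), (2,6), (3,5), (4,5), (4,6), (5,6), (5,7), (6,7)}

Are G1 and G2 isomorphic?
Yes, isomorphic

The graphs are isomorphic.
One valid mapping φ: V(G1) → V(G2): 0→0, 1→1, 2→7, 3→6, 4→4, 5→2, 6→3, 7→5

Verify φ preserves adjacency — for each edge of G1, its image is an edge of G2:
  (0,1) → (φ(0),φ(1)) = (0,1) ∈ E(G2) ✓
  (0,4) → (φ(0),φ(4)) = (0,4) ∈ E(G2) ✓
  (0,5) → (φ(0),φ(5)) = (0,2) ∈ E(G2) ✓
  (0,6) → (φ(0),φ(6)) = (0,3) ∈ E(G2) ✓
  (1,2) → (φ(1),φ(2)) = (1,7) ∈ E(G2) ✓
  (1,3) → (φ(1),φ(3)) = (1,6) ∈ E(G2) ✓
  (1,7) → (φ(1),φ(7)) = (1,5) ∈ E(G2) ✓
  (2,3) → (φ(2),φ(3)) = (6,7) ∈ E(G2) ✓
  (2,7) → (φ(2),φ(7)) = (5,7) ∈ E(G2) ✓
  (3,4) → (φ(3),φ(4)) = (4,6) ∈ E(G2) ✓
  (3,5) → (φ(3),φ(5)) = (2,6) ∈ E(G2) ✓
  (3,7) → (φ(3),φ(7)) = (5,6) ∈ E(G2) ✓
  (4,5) → (φ(4),φ(5)) = (2,4) ∈ E(G2) ✓
  (4,7) → (φ(4),φ(7)) = (4,5) ∈ E(G2) ✓
  (5,6) → (φ(5),φ(6)) = (2,3) ∈ E(G2) ✓
  (5,7) → (φ(5),φ(7)) = (2,5) ∈ E(G2) ✓
  (6,7) → (φ(6),φ(7)) = (3,5) ∈ E(G2) ✓
All 17 edges of G1 map to edges of G2, and |E(G1)| = |E(G2)| = 17, so φ is a bijection on edges as well as vertices. Hence G1 ≅ G2.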